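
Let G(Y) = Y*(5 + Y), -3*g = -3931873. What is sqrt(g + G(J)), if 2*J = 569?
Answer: sqrt(50147535)/6 ≈ 1180.2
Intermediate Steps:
g = 3931873/3 (g = -1/3*(-3931873) = 3931873/3 ≈ 1.3106e+6)
J = 569/2 (J = (1/2)*569 = 569/2 ≈ 284.50)
sqrt(g + G(J)) = sqrt(3931873/3 + 569*(5 + 569/2)/2) = sqrt(3931873/3 + (569/2)*(579/2)) = sqrt(3931873/3 + 329451/4) = sqrt(16715845/12) = sqrt(50147535)/6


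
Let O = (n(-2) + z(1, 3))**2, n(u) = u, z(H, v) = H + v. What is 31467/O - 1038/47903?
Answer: 1507359549/191612 ≈ 7866.7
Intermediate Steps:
O = 4 (O = (-2 + (1 + 3))**2 = (-2 + 4)**2 = 2**2 = 4)
31467/O - 1038/47903 = 31467/4 - 1038/47903 = 1507359549/191612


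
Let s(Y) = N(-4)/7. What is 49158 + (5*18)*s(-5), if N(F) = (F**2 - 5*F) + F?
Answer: 346986/7 ≈ 49569.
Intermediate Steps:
N(F) = F**2 - 4*F
s(Y) = 32/7 (s(Y) = -4*(-4 - 4)/7 = -4*(-8)*(1/7) = 32*(1/7) = 32/7)
49158 + (5*18)*s(-5) = 49158 + (5*18)*(32/7) = 49158 + 90*(32/7) = 49158 + 2880/7 = 346986/7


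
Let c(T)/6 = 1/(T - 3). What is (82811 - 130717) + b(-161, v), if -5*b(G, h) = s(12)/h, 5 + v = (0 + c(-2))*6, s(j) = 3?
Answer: -2922263/61 ≈ -47906.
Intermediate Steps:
c(T) = 6/(-3 + T) (c(T) = 6/(T - 3) = 6/(-3 + T))
v = -61/5 (v = -5 + (0 + 6/(-3 - 2))*6 = -5 + (0 + 6/(-5))*6 = -5 + (0 + 6*(-⅕))*6 = -5 + (0 - 6/5)*6 = -5 - 6/5*6 = -5 - 36/5 = -61/5 ≈ -12.200)
b(G, h) = -3/(5*h)
(82811 - 130717) + b(-161, v) = (82811 - 130717) - 3/(5*(-61/5)) = -47906 - ⅗*(-5/61) = -47906 + 3/61 = -2922263/61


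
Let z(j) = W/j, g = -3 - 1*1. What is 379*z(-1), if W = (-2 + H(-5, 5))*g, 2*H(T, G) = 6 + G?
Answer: 5306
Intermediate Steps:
H(T, G) = 3 + G/2 (H(T, G) = (6 + G)/2 = 3 + G/2)
g = -4 (g = -3 - 1 = -4)
W = -14 (W = (-2 + (3 + (½)*5))*(-4) = (-2 + (3 + 5/2))*(-4) = (-2 + 11/2)*(-4) = (7/2)*(-4) = -14)
z(j) = -14/j
379*z(-1) = 379*(-14/(-1)) = 379*(-14*(-1)) = 379*14 = 5306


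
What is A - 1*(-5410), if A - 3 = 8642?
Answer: 14055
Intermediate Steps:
A = 8645 (A = 3 + 8642 = 8645)
A - 1*(-5410) = 8645 - 1*(-5410) = 8645 + 5410 = 14055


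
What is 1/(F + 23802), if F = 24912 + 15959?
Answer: 1/64673 ≈ 1.5462e-5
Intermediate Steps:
F = 40871
1/(F + 23802) = 1/(40871 + 23802) = 1/64673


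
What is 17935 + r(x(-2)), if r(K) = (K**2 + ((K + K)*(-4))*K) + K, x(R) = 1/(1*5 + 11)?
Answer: 4591369/256 ≈ 17935.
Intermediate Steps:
x(R) = 1/16 (x(R) = 1/(5 + 11) = 1/16)
r(K) = K - 7*K**2 (r(K) = (K**2 + ((2*K)*(-4))*K) + K = (K**2 + (-8*K)*K) + K = (K**2 - 8*K**2) + K = -7*K**2 + K = K - 7*K**2)
17935 + r(x(-2)) = 17935 + (1 - 7*1/16)/16 = 17935 + (1 - 7/16)/16 = 17935 + (1/16)*(9/16) = 17935 + 9/256 = 4591369/256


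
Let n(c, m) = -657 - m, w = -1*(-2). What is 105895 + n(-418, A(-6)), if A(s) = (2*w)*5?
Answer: 105218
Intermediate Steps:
w = 2
A(s) = 20 (A(s) = (2*2)*5 = 4*5 = 20)
105895 + n(-418, A(-6)) = 105895 + (-657 - 1*20) = 105895 + (-657 - 20) = 105895 - 677 = 105218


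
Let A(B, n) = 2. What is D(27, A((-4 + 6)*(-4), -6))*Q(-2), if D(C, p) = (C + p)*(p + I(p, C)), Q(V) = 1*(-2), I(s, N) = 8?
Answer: -580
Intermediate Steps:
Q(V) = -2
D(C, p) = (8 + p)*(C + p) (D(C, p) = (C + p)*(p + 8) = (C + p)*(8 + p) = (8 + p)*(C + p))
D(27, A((-4 + 6)*(-4), -6))*Q(-2) = (2² + 8*27 + 8*2 + 27*2)*(-2) = (4 + 216 + 16 + 54)*(-2) = 290*(-2) = -580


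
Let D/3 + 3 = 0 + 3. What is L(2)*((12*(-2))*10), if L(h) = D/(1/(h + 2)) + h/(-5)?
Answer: 96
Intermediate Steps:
D = 0 (D = -9 + 3*(0 + 3) = -9 + 3*3 = -9 + 9 = 0)
L(h) = -h/5 (L(h) = 0/(1/(h + 2)) + h/(-5) = 0/(1/(2 + h)) + h*(-⅕) = 0*(2 + h) - h/5 = 0 - h/5 = -h/5)
L(2)*((12*(-2))*10) = (-⅕*2)*((12*(-2))*10) = -(-48)*10/5 = -⅖*(-240) = 96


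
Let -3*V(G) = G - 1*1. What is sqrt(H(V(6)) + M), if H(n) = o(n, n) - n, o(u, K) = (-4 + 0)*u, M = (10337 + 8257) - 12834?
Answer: sqrt(51915)/3 ≈ 75.950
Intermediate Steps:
M = 5760 (M = 18594 - 12834 = 5760)
V(G) = 1/3 - G/3 (V(G) = -(G - 1*1)/3 = -(G - 1)/3 = -(-1 + G)/3 = 1/3 - G/3)
o(u, K) = -4*u
H(n) = -5*n (H(n) = -4*n - n = -5*n)
sqrt(H(V(6)) + M) = sqrt(-5*(1/3 - 1/3*6) + 5760) = sqrt(-5*(1/3 - 2) + 5760) = sqrt(-5*(-5/3) + 5760) = sqrt(25/3 + 5760) = sqrt(17305/3) = sqrt(51915)/3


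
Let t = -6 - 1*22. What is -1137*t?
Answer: 31836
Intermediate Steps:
t = -28 (t = -6 - 22 = -28)
-1137*t = -1137*(-28) = 31836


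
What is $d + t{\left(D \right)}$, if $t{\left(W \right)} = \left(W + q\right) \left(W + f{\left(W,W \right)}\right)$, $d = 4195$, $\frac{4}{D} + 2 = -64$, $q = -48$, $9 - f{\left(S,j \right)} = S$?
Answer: $\frac{41387}{11} \approx 3762.5$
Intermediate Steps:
$f{\left(S,j \right)} = 9 - S$
$D = - \frac{2}{33}$ ($D = \frac{4}{-2 - 64} = \frac{4}{-66} = 4 \left(- \frac{1}{66}\right) = - \frac{2}{33} \approx -0.060606$)
$t{\left(W \right)} = -432 + 9 W$ ($t{\left(W \right)} = \left(W - 48\right) \left(W - \left(-9 + W\right)\right) = \left(-48 + W\right) 9 = -432 + 9 W$)
$d + t{\left(D \right)} = 4195 + \left(-432 + 9 \left(- \frac{2}{33}\right)\right) = 4195 - \frac{4758}{11} = \frac{41387}{11}$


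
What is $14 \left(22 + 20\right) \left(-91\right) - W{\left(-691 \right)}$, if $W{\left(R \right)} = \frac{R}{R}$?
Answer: $-53509$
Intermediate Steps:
$W{\left(R \right)} = 1$
$14 \left(22 + 20\right) \left(-91\right) - W{\left(-691 \right)} = 14 \left(22 + 20\right) \left(-91\right) - 1 = 14 \cdot 42 \left(-91\right) - 1 = 588 \left(-91\right) - 1 = -53508 - 1 = -53509$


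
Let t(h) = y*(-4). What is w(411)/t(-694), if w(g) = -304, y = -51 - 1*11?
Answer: -38/31 ≈ -1.2258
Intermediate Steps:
y = -62 (y = -51 - 11 = -62)
t(h) = 248 (t(h) = -62*(-4) = 248)
w(411)/t(-694) = -304/248 = -304*1/248 = -38/31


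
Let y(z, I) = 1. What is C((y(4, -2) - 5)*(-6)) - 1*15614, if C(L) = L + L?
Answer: -15566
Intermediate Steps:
C(L) = 2*L
C((y(4, -2) - 5)*(-6)) - 1*15614 = 2*((1 - 5)*(-6)) - 1*15614 = 2*(-4*(-6)) - 15614 = 2*24 - 15614 = 48 - 15614 = -15566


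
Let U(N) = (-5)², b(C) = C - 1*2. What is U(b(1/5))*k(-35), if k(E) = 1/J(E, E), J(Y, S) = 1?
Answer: 25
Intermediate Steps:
b(C) = -2 + C (b(C) = C - 2 = -2 + C)
k(E) = 1 (k(E) = 1/1 = 1)
U(N) = 25
U(b(1/5))*k(-35) = 25*1 = 25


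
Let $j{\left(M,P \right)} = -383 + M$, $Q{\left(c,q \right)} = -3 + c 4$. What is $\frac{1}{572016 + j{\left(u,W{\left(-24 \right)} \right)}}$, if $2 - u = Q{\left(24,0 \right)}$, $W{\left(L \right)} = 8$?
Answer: $\frac{1}{571542} \approx 1.7497 \cdot 10^{-6}$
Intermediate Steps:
$Q{\left(c,q \right)} = -3 + 4 c$
$u = -91$ ($u = 2 - \left(-3 + 4 \cdot 24\right) = 2 - \left(-3 + 96\right) = 2 - 93 = -91$)
$\frac{1}{572016 + j{\left(u,W{\left(-24 \right)} \right)}} = \frac{1}{572016 - 474} = \frac{1}{571542}$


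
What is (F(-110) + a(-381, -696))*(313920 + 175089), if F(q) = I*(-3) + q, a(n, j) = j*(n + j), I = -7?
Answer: 366513712527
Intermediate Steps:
a(n, j) = j*(j + n)
F(q) = 21 + q (F(q) = -7*(-3) + q = 21 + q)
(F(-110) + a(-381, -696))*(313920 + 175089) = ((21 - 110) - 696*(-696 - 381))*(313920 + 175089) = (-89 - 696*(-1077))*489009 = (-89 + 749592)*489009 = 749503*489009 = 366513712527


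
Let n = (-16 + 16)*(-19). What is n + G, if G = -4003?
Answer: -4003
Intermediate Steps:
n = 0 (n = 0*(-19) = 0)
n + G = 0 - 4003 = -4003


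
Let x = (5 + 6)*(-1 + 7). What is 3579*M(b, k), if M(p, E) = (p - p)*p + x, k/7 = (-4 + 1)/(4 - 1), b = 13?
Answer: 236214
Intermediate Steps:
x = 66 (x = 11*6 = 66)
k = -7 (k = 7*((-4 + 1)/(4 - 1)) = 7*(-3/3) = 7*(-3*1/3) = 7*(-1) = -7)
M(p, E) = 66 (M(p, E) = (p - p)*p + 66 = 0*p + 66 = 0 + 66 = 66)
3579*M(b, k) = 3579*66 = 236214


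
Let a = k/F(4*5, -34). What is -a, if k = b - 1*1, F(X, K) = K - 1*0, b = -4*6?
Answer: -25/34 ≈ -0.73529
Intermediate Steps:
b = -24
F(X, K) = K (F(X, K) = K + 0 = K)
k = -25 (k = -24 - 1*1 = -24 - 1 = -25)
a = 25/34 (a = -25/(-34) = -25*(-1/34) = 25/34 ≈ 0.73529)
-a = -1*25/34 = -25/34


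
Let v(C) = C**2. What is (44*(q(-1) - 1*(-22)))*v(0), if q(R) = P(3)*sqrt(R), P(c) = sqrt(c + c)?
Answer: 0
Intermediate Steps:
P(c) = sqrt(2)*sqrt(c) (P(c) = sqrt(2*c) = sqrt(2)*sqrt(c))
q(R) = sqrt(6)*sqrt(R) (q(R) = (sqrt(2)*sqrt(3))*sqrt(R) = sqrt(6)*sqrt(R))
(44*(q(-1) - 1*(-22)))*v(0) = (44*(sqrt(6)*sqrt(-1) - 1*(-22)))*0**2 = (44*(sqrt(6)*I + 22))*0 = (44*(I*sqrt(6) + 22))*0 = (44*(22 + I*sqrt(6)))*0 = (968 + 44*I*sqrt(6))*0 = 0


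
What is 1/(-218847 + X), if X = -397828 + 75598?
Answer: -1/541077 ≈ -1.8482e-6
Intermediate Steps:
X = -322230
1/(-218847 + X) = 1/(-218847 - 322230) = 1/(-541077) = -1/541077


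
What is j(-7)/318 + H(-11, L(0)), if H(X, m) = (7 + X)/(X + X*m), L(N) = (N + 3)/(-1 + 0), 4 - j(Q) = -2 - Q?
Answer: -647/3498 ≈ -0.18496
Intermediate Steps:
j(Q) = 6 + Q (j(Q) = 4 - (-2 - Q) = 4 + (2 + Q) = 6 + Q)
L(N) = -3 - N (L(N) = (3 + N)/(-1) = (3 + N)*(-1) = -3 - N)
H(X, m) = (7 + X)/(X + X*m)
j(-7)/318 + H(-11, L(0)) = (6 - 7)/318 + (7 - 11)/((-11)*(1 + (-3 - 1*0))) = (1/318)*(-1) - 1/11*(-4)/(1 + (-3 + 0)) = -1/318 - 1/11*(-4)/(1 - 3) = -1/318 - 1/11*(-4)/(-2) = -1/318 - 1/11*(-½)*(-4) = -1/318 - 2/11 = -647/3498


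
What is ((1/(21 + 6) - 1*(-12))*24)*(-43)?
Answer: -111800/9 ≈ -12422.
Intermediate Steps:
((1/(21 + 6) - 1*(-12))*24)*(-43) = ((1/27 + 12)*24)*(-43) = ((325/27)*24)*(-43) = (2600/9)*(-43) = -111800/9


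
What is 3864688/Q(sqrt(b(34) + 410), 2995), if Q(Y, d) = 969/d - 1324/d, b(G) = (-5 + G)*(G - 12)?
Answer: -2314948112/71 ≈ -3.2605e+7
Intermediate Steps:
b(G) = (-12 + G)*(-5 + G) (b(G) = (-5 + G)*(-12 + G) = (-12 + G)*(-5 + G))
Q(Y, d) = -355/d
3864688/Q(sqrt(b(34) + 410), 2995) = 3864688/((-355/2995)) = 3864688/((-355*1/2995)) = 3864688/(-71/599) = 3864688*(-599/71) = -2314948112/71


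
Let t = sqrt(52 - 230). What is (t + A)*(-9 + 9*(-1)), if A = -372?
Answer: 6696 - 18*I*sqrt(178) ≈ 6696.0 - 240.15*I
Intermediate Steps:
t = I*sqrt(178) (t = sqrt(-178) = I*sqrt(178) ≈ 13.342*I)
(t + A)*(-9 + 9*(-1)) = (I*sqrt(178) - 372)*(-9 + 9*(-1)) = (-372 + I*sqrt(178))*(-9 - 9) = (-372 + I*sqrt(178))*(-18) = 6696 - 18*I*sqrt(178)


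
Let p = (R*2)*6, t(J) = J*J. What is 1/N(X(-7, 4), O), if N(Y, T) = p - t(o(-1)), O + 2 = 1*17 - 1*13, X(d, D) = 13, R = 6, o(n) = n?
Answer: 1/71 ≈ 0.014085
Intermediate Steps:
t(J) = J²
p = 72 (p = (6*2)*6 = 12*6 = 72)
O = 2 (O = -2 + (1*17 - 1*13) = -2 + (17 - 13) = -2 + 4 = 2)
N(Y, T) = 71 (N(Y, T) = 72 - 1*(-1)² = 72 - 1*1 = 72 - 1 = 71)
1/N(X(-7, 4), O) = 1/71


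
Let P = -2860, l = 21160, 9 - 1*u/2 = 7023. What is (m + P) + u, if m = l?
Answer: 4272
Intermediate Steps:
u = -14028 (u = 18 - 2*7023 = 18 - 14046 = -14028)
m = 21160
(m + P) + u = (21160 - 2860) - 14028 = 18300 - 14028 = 4272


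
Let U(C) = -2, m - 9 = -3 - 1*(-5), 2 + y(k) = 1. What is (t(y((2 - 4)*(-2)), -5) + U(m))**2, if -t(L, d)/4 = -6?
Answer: 484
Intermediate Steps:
y(k) = -1 (y(k) = -2 + 1 = -1)
t(L, d) = 24 (t(L, d) = -4*(-6) = 24)
m = 11 (m = 9 + (-3 - 1*(-5)) = 9 + (-3 + 5) = 9 + 2 = 11)
(t(y((2 - 4)*(-2)), -5) + U(m))**2 = (24 - 2)**2 = 22**2 = 484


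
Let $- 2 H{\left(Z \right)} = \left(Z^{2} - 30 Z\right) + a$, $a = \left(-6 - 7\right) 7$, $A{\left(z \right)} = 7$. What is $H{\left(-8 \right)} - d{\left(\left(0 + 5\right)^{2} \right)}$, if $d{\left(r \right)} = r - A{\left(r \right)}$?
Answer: $- \frac{249}{2} \approx -124.5$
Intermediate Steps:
$a = -91$ ($a = \left(-13\right) 7 = -91$)
$H{\left(Z \right)} = \frac{91}{2} + 15 Z - \frac{Z^{2}}{2}$ ($H{\left(Z \right)} = - \frac{\left(Z^{2} - 30 Z\right) - 91}{2} = - \frac{-91 + Z^{2} - 30 Z}{2} = \frac{91}{2} + 15 Z - \frac{Z^{2}}{2}$)
$d{\left(r \right)} = -7 + r$ ($d{\left(r \right)} = r - 7 = -7 + r$)
$H{\left(-8 \right)} - d{\left(\left(0 + 5\right)^{2} \right)} = \left(\frac{91}{2} + 15 \left(-8\right) - \frac{\left(-8\right)^{2}}{2}\right) - \left(-7 + \left(0 + 5\right)^{2}\right) = \left(\frac{91}{2} - 120 - 32\right) - \left(-7 + 5^{2}\right) = \left(\frac{91}{2} - 120 - 32\right) - \left(-7 + 25\right) = - \frac{213}{2} - 18 = - \frac{249}{2}$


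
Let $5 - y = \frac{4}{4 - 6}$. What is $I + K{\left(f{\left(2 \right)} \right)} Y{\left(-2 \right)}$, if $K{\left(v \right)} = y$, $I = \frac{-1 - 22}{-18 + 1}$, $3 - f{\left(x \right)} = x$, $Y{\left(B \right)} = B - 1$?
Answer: $- \frac{334}{17} \approx -19.647$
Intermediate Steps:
$Y{\left(B \right)} = -1 + B$ ($Y{\left(B \right)} = B - 1 = -1 + B$)
$f{\left(x \right)} = 3 - x$
$y = 7$ ($y = 5 - \frac{4}{4 - 6} = 5 - \frac{4}{-2} = 5 - 4 \left(- \frac{1}{2}\right) = 5 - -2 = 5 + 2 = 7$)
$I = \frac{23}{17}$ ($I = - \frac{23}{-17} = \left(-23\right) \left(- \frac{1}{17}\right) = \frac{23}{17} \approx 1.3529$)
$K{\left(v \right)} = 7$
$I + K{\left(f{\left(2 \right)} \right)} Y{\left(-2 \right)} = \frac{23}{17} + 7 \left(-1 - 2\right) = \frac{23}{17} + 7 \left(-3\right) = \frac{23}{17} - 21 = - \frac{334}{17}$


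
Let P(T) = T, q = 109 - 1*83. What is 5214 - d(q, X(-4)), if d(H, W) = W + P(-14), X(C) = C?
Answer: 5232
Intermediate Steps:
q = 26 (q = 109 - 83 = 26)
d(H, W) = -14 + W (d(H, W) = W - 14 = -14 + W)
5214 - d(q, X(-4)) = 5214 - (-14 - 4) = 5214 - 1*(-18) = 5214 + 18 = 5232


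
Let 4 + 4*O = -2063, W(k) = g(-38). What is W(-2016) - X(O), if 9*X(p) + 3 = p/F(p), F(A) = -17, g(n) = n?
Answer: -2791/68 ≈ -41.044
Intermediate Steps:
W(k) = -38
O = -2067/4 (O = -1 + (1/4)*(-2063) = -1 - 2063/4 = -2067/4 ≈ -516.75)
X(p) = -1/3 - p/153 (X(p) = -1/3 + (p/(-17))/9 = -1/3 + (p*(-1/17))/9 = -1/3 + (-p/17)/9 = -1/3 - p/153)
W(-2016) - X(O) = -38 - (-1/3 - 1/153*(-2067/4)) = -38 - (-1/3 + 689/204) = -38 - 1*207/68 = -38 - 207/68 = -2791/68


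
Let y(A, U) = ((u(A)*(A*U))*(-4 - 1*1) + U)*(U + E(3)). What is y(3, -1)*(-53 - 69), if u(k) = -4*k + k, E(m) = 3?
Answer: 33184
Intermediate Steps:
u(k) = -3*k
y(A, U) = (3 + U)*(U + 15*U*A²) (y(A, U) = (((-3*A)*(A*U))*(-4 - 1*1) + U)*(U + 3) = ((-3*U*A²)*(-4 - 1) + U)*(3 + U) = (-3*U*A²*(-5) + U)*(3 + U) = (15*U*A² + U)*(3 + U) = (U + 15*U*A²)*(3 + U) = (3 + U)*(U + 15*U*A²))
y(3, -1)*(-53 - 69) = (-(3 - 1 + 45*3² + 15*(-1)*3²))*(-53 - 69) = -(3 - 1 + 45*9 + 15*(-1)*9)*(-122) = -(3 - 1 + 405 - 135)*(-122) = -1*272*(-122) = -272*(-122) = 33184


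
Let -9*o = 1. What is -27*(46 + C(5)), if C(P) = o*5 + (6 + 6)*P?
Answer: -2847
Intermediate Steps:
o = -⅑ (o = -⅑*1 = -⅑ ≈ -0.11111)
C(P) = -5/9 + 12*P (C(P) = -⅑*5 + (6 + 6)*P = -5/9 + 12*P)
-27*(46 + C(5)) = -27*(46 + (-5/9 + 12*5)) = -27*(46 + (-5/9 + 60)) = -27*(46 + 535/9) = -27*949/9 = -2847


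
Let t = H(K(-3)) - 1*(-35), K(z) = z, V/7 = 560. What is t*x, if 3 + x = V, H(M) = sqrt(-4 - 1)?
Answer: 137095 + 3917*I*sqrt(5) ≈ 1.371e+5 + 8758.7*I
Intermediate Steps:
V = 3920 (V = 7*560 = 3920)
H(M) = I*sqrt(5) (H(M) = sqrt(-5) = I*sqrt(5))
x = 3917 (x = -3 + 3920 = 3917)
t = 35 + I*sqrt(5) (t = I*sqrt(5) - 1*(-35) = I*sqrt(5) + 35 = 35 + I*sqrt(5) ≈ 35.0 + 2.2361*I)
t*x = (35 + I*sqrt(5))*3917 = 137095 + 3917*I*sqrt(5)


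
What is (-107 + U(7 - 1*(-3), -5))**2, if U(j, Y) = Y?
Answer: 12544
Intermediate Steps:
(-107 + U(7 - 1*(-3), -5))**2 = (-107 - 5)**2 = (-112)**2 = 12544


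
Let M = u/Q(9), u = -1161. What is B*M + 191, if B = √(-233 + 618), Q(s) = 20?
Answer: 191 - 1161*√385/20 ≈ -948.02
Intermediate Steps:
M = -1161/20 ≈ -58.050
B = √385 ≈ 19.621
B*M + 191 = √385*(-1161/20) + 191 = -1161*√385/20 + 191 = 191 - 1161*√385/20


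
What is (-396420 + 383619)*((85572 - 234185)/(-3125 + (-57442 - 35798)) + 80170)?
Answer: -98897078217063/96365 ≈ -1.0263e+9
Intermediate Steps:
(-396420 + 383619)*((85572 - 234185)/(-3125 + (-57442 - 35798)) + 80170) = -12801*(-148613/(-3125 - 93240) + 80170) = -12801*(-148613/(-96365) + 80170) = -12801*(-148613*(-1/96365) + 80170) = -12801*(148613/96365 + 80170) = -12801*7725730663/96365 = -98897078217063/96365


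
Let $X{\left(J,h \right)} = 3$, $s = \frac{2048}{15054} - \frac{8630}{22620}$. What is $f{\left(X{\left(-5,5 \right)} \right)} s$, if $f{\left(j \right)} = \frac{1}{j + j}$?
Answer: $- \frac{107167}{2619396} \approx -0.040913$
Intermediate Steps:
$s = - \frac{107167}{436566}$ ($s = 2048 \cdot \frac{1}{15054} - \frac{863}{2262} = \frac{1024}{7527} - \frac{863}{2262} = - \frac{107167}{436566} \approx -0.24548$)
$f{\left(j \right)} = \frac{1}{2 j}$
$f{\left(X{\left(-5,5 \right)} \right)} s = \frac{1}{2 \cdot 3} \left(- \frac{107167}{436566}\right) = \frac{1}{2} \cdot \frac{1}{3} \left(- \frac{107167}{436566}\right) = \frac{1}{6} \left(- \frac{107167}{436566}\right) = - \frac{107167}{2619396}$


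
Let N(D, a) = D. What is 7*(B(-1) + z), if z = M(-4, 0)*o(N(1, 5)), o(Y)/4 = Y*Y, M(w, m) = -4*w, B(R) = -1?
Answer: 441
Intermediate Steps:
o(Y) = 4*Y² (o(Y) = 4*(Y*Y) = 4*Y²)
z = 64 (z = (-4*(-4))*(4*1²) = 16*(4*1) = 16*4 = 64)
7*(B(-1) + z) = 7*(-1 + 64) = 7*63 = 441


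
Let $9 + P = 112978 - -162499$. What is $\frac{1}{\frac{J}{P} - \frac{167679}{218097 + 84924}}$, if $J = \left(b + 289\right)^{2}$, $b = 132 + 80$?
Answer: $\frac{9274732092}{3318708361} \approx 2.7947$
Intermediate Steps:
$b = 212$
$P = 275468$ ($P = -9 + \left(112978 - -162499\right) = -9 + \left(112978 + 162499\right) = -9 + 275477 = 275468$)
$J = 251001$ ($J = \left(212 + 289\right)^{2} = 501^{2} = 251001$)
$\frac{1}{\frac{J}{P} - \frac{167679}{218097 + 84924}} = \frac{1}{\frac{251001}{275468} - \frac{167679}{218097 + 84924}} = \frac{1}{251001 \cdot \frac{1}{275468} - \frac{167679}{303021}} = \frac{1}{\frac{251001}{275468} - \frac{18631}{33669}} = \frac{1}{\frac{3318708361}{9274732092}} = \frac{9274732092}{3318708361}$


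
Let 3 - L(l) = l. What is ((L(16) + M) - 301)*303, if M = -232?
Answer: -165438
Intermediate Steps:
L(l) = 3 - l
((L(16) + M) - 301)*303 = (((3 - 1*16) - 232) - 301)*303 = (((3 - 16) - 232) - 301)*303 = ((-13 - 232) - 301)*303 = (-245 - 301)*303 = -546*303 = -165438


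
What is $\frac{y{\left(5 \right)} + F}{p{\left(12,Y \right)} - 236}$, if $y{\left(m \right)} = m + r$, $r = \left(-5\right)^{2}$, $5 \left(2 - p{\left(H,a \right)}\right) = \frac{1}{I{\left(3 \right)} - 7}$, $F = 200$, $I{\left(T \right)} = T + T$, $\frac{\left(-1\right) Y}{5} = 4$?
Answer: $- \frac{1150}{1169} \approx -0.98375$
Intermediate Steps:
$Y = -20$ ($Y = \left(-5\right) 4 = -20$)
$I{\left(T \right)} = 2 T$
$p{\left(H,a \right)} = \frac{11}{5}$ ($p{\left(H,a \right)} = 2 - \frac{1}{5 \left(2 \cdot 3 - 7\right)} = 2 - \frac{1}{5 \left(6 - 7\right)} = 2 - \frac{1}{5 \left(-1\right)} = 2 - - \frac{1}{5} = 2 + \frac{1}{5} = \frac{11}{5}$)
$r = 25$
$y{\left(m \right)} = 25 + m$ ($y{\left(m \right)} = m + 25 = 25 + m$)
$\frac{y{\left(5 \right)} + F}{p{\left(12,Y \right)} - 236} = \frac{\left(25 + 5\right) + 200}{\frac{11}{5} - 236} = \frac{30 + 200}{- \frac{1169}{5}} = 230 \left(- \frac{5}{1169}\right) = - \frac{1150}{1169}$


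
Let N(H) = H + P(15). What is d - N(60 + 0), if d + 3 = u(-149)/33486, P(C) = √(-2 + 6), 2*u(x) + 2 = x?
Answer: -4353331/66972 ≈ -65.002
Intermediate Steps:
u(x) = -1 + x/2
P(C) = 2 (P(C) = √4 = 2)
d = -201067/66972 (d = -3 + (-1 + (½)*(-149))/33486 = -3 + (-1 - 149/2)*(1/33486) = -3 - 151/2*1/33486 = -3 - 151/66972 = -201067/66972 ≈ -3.0023)
N(H) = 2 + H (N(H) = H + 2 = 2 + H)
d - N(60 + 0) = -201067/66972 - (2 + (60 + 0)) = -201067/66972 - (2 + 60) = -201067/66972 - 1*62 = -201067/66972 - 62 = -4353331/66972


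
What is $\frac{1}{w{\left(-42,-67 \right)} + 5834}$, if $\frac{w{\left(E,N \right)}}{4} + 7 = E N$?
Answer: $\frac{1}{17062} \approx 5.861 \cdot 10^{-5}$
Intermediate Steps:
$w{\left(E,N \right)} = -28 + 4 E N$
$\frac{1}{w{\left(-42,-67 \right)} + 5834} = \frac{1}{\left(-28 + 4 \left(-42\right) \left(-67\right)\right) + 5834} = \frac{1}{\left(-28 + 11256\right) + 5834} = \frac{1}{11228 + 5834} = \frac{1}{17062}$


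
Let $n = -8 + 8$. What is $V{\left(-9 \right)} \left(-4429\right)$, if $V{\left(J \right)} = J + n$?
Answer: $39861$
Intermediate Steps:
$n = 0$
$V{\left(J \right)} = J$ ($V{\left(J \right)} = J + 0 = J$)
$V{\left(-9 \right)} \left(-4429\right) = \left(-9\right) \left(-4429\right) = 39861$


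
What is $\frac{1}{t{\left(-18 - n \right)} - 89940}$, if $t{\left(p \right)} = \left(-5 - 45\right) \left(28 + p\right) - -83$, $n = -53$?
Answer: $- \frac{1}{93007} \approx -1.0752 \cdot 10^{-5}$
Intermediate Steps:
$t{\left(p \right)} = -1317 - 50 p$ ($t{\left(p \right)} = - 50 \left(28 + p\right) + 83 = \left(-1400 - 50 p\right) + 83 = -1317 - 50 p$)
$\frac{1}{t{\left(-18 - n \right)} - 89940} = \frac{1}{\left(-1317 - 50 \left(-18 - -53\right)\right) - 89940} = \frac{1}{\left(-1317 - 50 \left(-18 + 53\right)\right) - 89940} = \frac{1}{\left(-1317 - 1750\right) - 89940} = \frac{1}{-3067 - 89940} = \frac{1}{-93007} = - \frac{1}{93007}$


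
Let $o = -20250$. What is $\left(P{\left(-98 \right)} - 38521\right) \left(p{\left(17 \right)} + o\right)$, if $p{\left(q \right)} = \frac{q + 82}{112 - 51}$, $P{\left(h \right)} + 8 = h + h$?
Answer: $\frac{47831222475}{61} \approx 7.8412 \cdot 10^{8}$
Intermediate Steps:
$P{\left(h \right)} = -8 + 2 h$ ($P{\left(h \right)} = -8 + \left(h + h\right) = -8 + 2 h$)
$p{\left(q \right)} = \frac{82}{61} + \frac{q}{61}$ ($p{\left(q \right)} = \frac{82 + q}{61} = \left(82 + q\right) \frac{1}{61} = \frac{82}{61} + \frac{q}{61}$)
$\left(P{\left(-98 \right)} - 38521\right) \left(p{\left(17 \right)} + o\right) = \left(\left(-8 + 2 \left(-98\right)\right) - 38521\right) \left(\left(\frac{82}{61} + \frac{1}{61} \cdot 17\right) - 20250\right) = \left(\left(-8 - 196\right) - 38521\right) \left(\left(\frac{82}{61} + \frac{17}{61}\right) - 20250\right) = \left(-204 - 38521\right) \left(\frac{99}{61} - 20250\right) = \left(-38725\right) \left(- \frac{1235151}{61}\right) = \frac{47831222475}{61}$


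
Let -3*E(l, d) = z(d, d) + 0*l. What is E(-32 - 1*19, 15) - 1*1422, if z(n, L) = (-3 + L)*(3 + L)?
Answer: -1494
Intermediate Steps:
E(l, d) = 3 - d²/3 (E(l, d) = -((-9 + d²) + 0*l)/3 = -((-9 + d²) + 0)/3 = -(-9 + d²)/3 = 3 - d²/3)
E(-32 - 1*19, 15) - 1*1422 = (3 - ⅓*15²) - 1*1422 = (3 - ⅓*225) - 1422 = (3 - 75) - 1422 = -72 - 1422 = -1494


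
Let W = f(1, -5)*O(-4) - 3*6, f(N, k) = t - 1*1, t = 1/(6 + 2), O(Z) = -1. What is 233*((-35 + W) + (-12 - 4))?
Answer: -126985/8 ≈ -15873.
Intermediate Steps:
t = ⅛ (t = 1/8 = ⅛ ≈ 0.12500)
f(N, k) = -7/8 (f(N, k) = ⅛ - 1*1 = ⅛ - 1 = -7/8)
W = -137/8 (W = -7/8*(-1) - 3*6 = 7/8 - 18 = -137/8 ≈ -17.125)
233*((-35 + W) + (-12 - 4)) = 233*((-35 - 137/8) + (-12 - 4)) = 233*(-417/8 - 16) = 233*(-545/8) = -126985/8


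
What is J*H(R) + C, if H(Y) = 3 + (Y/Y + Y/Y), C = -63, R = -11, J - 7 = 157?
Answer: 757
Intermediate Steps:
J = 164 (J = 7 + 157 = 164)
H(Y) = 5 (H(Y) = 3 + (1 + 1) = 3 + 2 = 5)
J*H(R) + C = 164*5 - 63 = 820 - 63 = 757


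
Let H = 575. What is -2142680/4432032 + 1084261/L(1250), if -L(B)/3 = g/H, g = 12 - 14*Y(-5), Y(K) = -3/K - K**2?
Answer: -143914216445695/244869768 ≈ -5.8772e+5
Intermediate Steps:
Y(K) = -K**2 - 3/K
g = 1768/5 (g = 12 - 14*(-3 - 1*(-5)**3)/(-5) = 12 - (-14)*(-3 - 1*(-125))/5 = 12 - (-14)*(-3 + 125)/5 = 12 - (-14)*122/5 = 12 - 14*(-122/5) = 12 + 1708/5 = 1768/5 ≈ 353.60)
L(B) = -5304/2875 (L(B) = -5304/(5*575) = -3*1768/2875 = -5304/2875)
-2142680/4432032 + 1084261/L(1250) = -2142680/4432032 + 1084261/(-5304/2875) = -2142680*1/4432032 + 1084261*(-2875/5304) = -267835/554004 - 3117250375/5304 = -143914216445695/244869768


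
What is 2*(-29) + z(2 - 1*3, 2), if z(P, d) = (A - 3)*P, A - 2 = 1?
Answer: -58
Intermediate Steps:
A = 3 (A = 2 + 1 = 3)
z(P, d) = 0 (z(P, d) = (3 - 3)*P = 0*P = 0)
2*(-29) + z(2 - 1*3, 2) = 2*(-29) + 0 = -58 + 0 = -58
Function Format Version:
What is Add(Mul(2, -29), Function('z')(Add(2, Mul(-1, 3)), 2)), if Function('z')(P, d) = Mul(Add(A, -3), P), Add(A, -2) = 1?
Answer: -58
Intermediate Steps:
A = 3 (A = Add(2, 1) = 3)
Function('z')(P, d) = 0 (Function('z')(P, d) = Mul(Add(3, -3), P) = Mul(0, P) = 0)
Add(Mul(2, -29), Function('z')(Add(2, Mul(-1, 3)), 2)) = Add(Mul(2, -29), 0) = Add(-58, 0) = -58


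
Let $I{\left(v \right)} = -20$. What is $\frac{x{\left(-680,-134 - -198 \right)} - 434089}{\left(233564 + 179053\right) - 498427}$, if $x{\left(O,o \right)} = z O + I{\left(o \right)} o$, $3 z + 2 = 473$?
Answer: $\frac{542129}{85810} \approx 6.3178$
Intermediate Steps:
$z = 157$ ($z = - \frac{2}{3} + \frac{1}{3} \cdot 473 = - \frac{2}{3} + \frac{473}{3} = 157$)
$x{\left(O,o \right)} = - 20 o + 157 O$ ($x{\left(O,o \right)} = 157 O - 20 o = - 20 o + 157 O$)
$\frac{x{\left(-680,-134 - -198 \right)} - 434089}{\left(233564 + 179053\right) - 498427} = \frac{\left(- 20 \left(-134 - -198\right) + 157 \left(-680\right)\right) - 434089}{\left(233564 + 179053\right) - 498427} = \frac{\left(- 20 \left(-134 + 198\right) - 106760\right) - 434089}{412617 - 498427} = \frac{\left(\left(-20\right) 64 - 106760\right) - 434089}{-85810} = \left(\left(-1280 - 106760\right) - 434089\right) \left(- \frac{1}{85810}\right) = \left(-108040 - 434089\right) \left(- \frac{1}{85810}\right) = \left(-542129\right) \left(- \frac{1}{85810}\right) = \frac{542129}{85810}$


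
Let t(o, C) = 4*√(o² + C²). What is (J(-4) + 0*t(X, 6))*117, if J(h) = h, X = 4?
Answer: -468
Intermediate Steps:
t(o, C) = 4*√(C² + o²)
(J(-4) + 0*t(X, 6))*117 = (-4 + 0*(4*√(6² + 4²)))*117 = (-4 + 0*(4*√(36 + 16)))*117 = (-4 + 0*(4*√52))*117 = (-4 + 0*(4*(2*√13)))*117 = (-4 + 0*(8*√13))*117 = (-4 + 0)*117 = -4*117 = -468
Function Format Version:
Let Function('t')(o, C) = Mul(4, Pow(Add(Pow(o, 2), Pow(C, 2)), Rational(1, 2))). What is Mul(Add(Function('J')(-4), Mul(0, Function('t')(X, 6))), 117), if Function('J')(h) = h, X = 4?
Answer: -468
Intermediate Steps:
Function('t')(o, C) = Mul(4, Pow(Add(Pow(C, 2), Pow(o, 2)), Rational(1, 2)))
Mul(Add(Function('J')(-4), Mul(0, Function('t')(X, 6))), 117) = Mul(Add(-4, Mul(0, Mul(4, Pow(Add(Pow(6, 2), Pow(4, 2)), Rational(1, 2))))), 117) = Mul(Add(-4, Mul(0, Mul(4, Pow(Add(36, 16), Rational(1, 2))))), 117) = Mul(Add(-4, Mul(0, Mul(4, Pow(52, Rational(1, 2))))), 117) = Mul(Add(-4, Mul(0, Mul(4, Mul(2, Pow(13, Rational(1, 2)))))), 117) = Mul(Add(-4, Mul(0, Mul(8, Pow(13, Rational(1, 2))))), 117) = Mul(Add(-4, 0), 117) = Mul(-4, 117) = -468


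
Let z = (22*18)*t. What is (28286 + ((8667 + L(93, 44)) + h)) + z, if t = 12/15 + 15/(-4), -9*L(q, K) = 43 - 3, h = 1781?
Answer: 1690261/45 ≈ 37561.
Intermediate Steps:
L(q, K) = -40/9 (L(q, K) = -(43 - 3)/9 = -⅑*40 = -40/9)
t = -59/20 (t = 12*(1/15) + 15*(-¼) = ⅘ - 15/4 = -59/20 ≈ -2.9500)
z = -5841/5 (z = (22*18)*(-59/20) = 396*(-59/20) = -5841/5 ≈ -1168.2)
(28286 + ((8667 + L(93, 44)) + h)) + z = (28286 + ((8667 - 40/9) + 1781)) - 5841/5 = (28286 + (77963/9 + 1781)) - 5841/5 = (28286 + 93992/9) - 5841/5 = 348566/9 - 5841/5 = 1690261/45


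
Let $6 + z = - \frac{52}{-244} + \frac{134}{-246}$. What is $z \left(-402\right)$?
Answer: $\frac{6365804}{2501} \approx 2545.3$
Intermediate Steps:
$z = - \frac{47506}{7503}$ ($z = -6 + \left(- \frac{52}{-244} + \frac{134}{-246}\right) = -6 + \left(\left(-52\right) \left(- \frac{1}{244}\right) + 134 \left(- \frac{1}{246}\right)\right) = -6 + \left(\frac{13}{61} - \frac{67}{123}\right) = -6 - \frac{2488}{7503} = - \frac{47506}{7503} \approx -6.3316$)
$z \left(-402\right) = \left(- \frac{47506}{7503}\right) \left(-402\right) = \frac{6365804}{2501}$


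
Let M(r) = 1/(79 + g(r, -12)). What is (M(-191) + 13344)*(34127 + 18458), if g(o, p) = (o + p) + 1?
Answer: 86308338935/123 ≈ 7.0169e+8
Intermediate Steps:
g(o, p) = 1 + o + p
M(r) = 1/(68 + r) (M(r) = 1/(79 + (1 + r - 12)) = 1/(79 + (-11 + r)) = 1/(68 + r))
(M(-191) + 13344)*(34127 + 18458) = (1/(68 - 191) + 13344)*(34127 + 18458) = (1/(-123) + 13344)*52585 = (-1/123 + 13344)*52585 = (1641311/123)*52585 = 86308338935/123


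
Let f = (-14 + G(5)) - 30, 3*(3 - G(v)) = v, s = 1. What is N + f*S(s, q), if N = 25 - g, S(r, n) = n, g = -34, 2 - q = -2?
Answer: -335/3 ≈ -111.67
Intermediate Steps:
q = 4 (q = 2 - 1*(-2) = 2 + 2 = 4)
G(v) = 3 - v/3
N = 59 (N = 25 - 1*(-34) = 25 + 34 = 59)
f = -128/3 (f = (-14 + (3 - ⅓*5)) - 30 = (-14 + (3 - 5/3)) - 30 = (-14 + 4/3) - 30 = -38/3 - 30 = -128/3 ≈ -42.667)
N + f*S(s, q) = 59 - 128/3*4 = 59 - 512/3 = -335/3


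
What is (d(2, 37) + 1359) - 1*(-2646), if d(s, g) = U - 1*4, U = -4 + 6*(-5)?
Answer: 3967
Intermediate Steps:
U = -34 (U = -4 - 30 = -34)
d(s, g) = -38 (d(s, g) = -34 - 1*4 = -34 - 4 = -38)
(d(2, 37) + 1359) - 1*(-2646) = (-38 + 1359) - 1*(-2646) = 1321 + 2646 = 3967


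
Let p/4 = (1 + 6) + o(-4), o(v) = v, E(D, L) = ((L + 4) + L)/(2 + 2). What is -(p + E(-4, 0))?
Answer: -13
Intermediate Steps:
E(D, L) = 1 + L/2 (E(D, L) = ((4 + L) + L)/4 = (4 + 2*L)*(¼) = 1 + L/2)
p = 12 (p = 4*((1 + 6) - 4) = 4*(7 - 4) = 4*3 = 12)
-(p + E(-4, 0)) = -(12 + (1 + (½)*0)) = -(12 + (1 + 0)) = -(12 + 1) = -1*13 = -13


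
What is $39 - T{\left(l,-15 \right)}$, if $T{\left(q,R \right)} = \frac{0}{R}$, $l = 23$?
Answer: $39$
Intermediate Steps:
$T{\left(q,R \right)} = 0$
$39 - T{\left(l,-15 \right)} = 39 - 0 = 39 + 0 = 39$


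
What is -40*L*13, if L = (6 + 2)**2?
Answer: -33280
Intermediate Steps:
L = 64 (L = 8**2 = 64)
-40*L*13 = -40*64*13 = -2560*13 = -33280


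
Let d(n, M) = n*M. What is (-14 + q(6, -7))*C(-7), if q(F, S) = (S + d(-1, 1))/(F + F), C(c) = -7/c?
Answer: -44/3 ≈ -14.667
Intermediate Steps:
d(n, M) = M*n
q(F, S) = (-1 + S)/(2*F) (q(F, S) = (S + 1*(-1))/(F + F) = (S - 1)/((2*F)) = (-1 + S)*(1/(2*F)) = (-1 + S)/(2*F))
(-14 + q(6, -7))*C(-7) = (-14 + (1/2)*(-1 - 7)/6)*(-7/(-7)) = (-14 + (1/2)*(1/6)*(-8))*(-7*(-1/7)) = (-14 - 2/3)*1 = -44/3*1 = -44/3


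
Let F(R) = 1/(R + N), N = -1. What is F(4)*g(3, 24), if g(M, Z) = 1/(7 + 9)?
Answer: 1/48 ≈ 0.020833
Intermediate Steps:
g(M, Z) = 1/16
F(R) = 1/(-1 + R) (F(R) = 1/(R - 1) = 1/(-1 + R))
F(4)*g(3, 24) = (1/16)/(-1 + 4) = (1/16)/3 = (1/3)*(1/16) = 1/48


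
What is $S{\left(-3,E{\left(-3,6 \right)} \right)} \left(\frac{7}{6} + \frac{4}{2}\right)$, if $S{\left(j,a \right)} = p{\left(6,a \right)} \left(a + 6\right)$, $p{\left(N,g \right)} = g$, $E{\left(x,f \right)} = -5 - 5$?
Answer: $\frac{380}{3} \approx 126.67$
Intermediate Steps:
$E{\left(x,f \right)} = -10$ ($E{\left(x,f \right)} = -5 - 5 = -10$)
$S{\left(j,a \right)} = a \left(6 + a\right)$ ($S{\left(j,a \right)} = a \left(a + 6\right) = a \left(6 + a\right)$)
$S{\left(-3,E{\left(-3,6 \right)} \right)} \left(\frac{7}{6} + \frac{4}{2}\right) = - 10 \left(6 - 10\right) \left(\frac{7}{6} + \frac{4}{2}\right) = \left(-10\right) \left(-4\right) \left(7 \cdot \frac{1}{6} + 4 \cdot \frac{1}{2}\right) = 40 \left(\frac{7}{6} + 2\right) = 40 \cdot \frac{19}{6} = \frac{380}{3}$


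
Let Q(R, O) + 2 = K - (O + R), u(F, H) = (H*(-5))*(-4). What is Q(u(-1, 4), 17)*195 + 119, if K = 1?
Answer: -18991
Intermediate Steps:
u(F, H) = 20*H (u(F, H) = -5*H*(-4) = 20*H)
Q(R, O) = -1 - O - R (Q(R, O) = -2 + (1 - (O + R)) = -2 + (1 + (-O - R)) = -2 + (1 - O - R) = -1 - O - R)
Q(u(-1, 4), 17)*195 + 119 = (-1 - 1*17 - 20*4)*195 + 119 = (-1 - 17 - 1*80)*195 + 119 = (-1 - 17 - 80)*195 + 119 = -98*195 + 119 = -19110 + 119 = -18991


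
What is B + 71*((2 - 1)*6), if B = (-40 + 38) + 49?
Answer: 473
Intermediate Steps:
B = 47 (B = -2 + 49 = 47)
B + 71*((2 - 1)*6) = 47 + 71*((2 - 1)*6) = 47 + 71*(1*6) = 47 + 71*6 = 47 + 426 = 473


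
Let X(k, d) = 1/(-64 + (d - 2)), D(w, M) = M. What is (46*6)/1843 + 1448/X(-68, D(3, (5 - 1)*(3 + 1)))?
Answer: -133432924/1843 ≈ -72400.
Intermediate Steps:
X(k, d) = 1/(-66 + d) (X(k, d) = 1/(-64 + (-2 + d)) = 1/(-66 + d))
(46*6)/1843 + 1448/X(-68, D(3, (5 - 1)*(3 + 1))) = (46*6)/1843 + 1448/(1/(-66 + (5 - 1)*(3 + 1))) = 276*(1/1843) + 1448/(1/(-66 + 4*4)) = 276/1843 + 1448/(1/(-66 + 16)) = 276/1843 + 1448/(1/(-50)) = 276/1843 + 1448/(-1/50) = 276/1843 + 1448*(-50) = 276/1843 - 72400 = -133432924/1843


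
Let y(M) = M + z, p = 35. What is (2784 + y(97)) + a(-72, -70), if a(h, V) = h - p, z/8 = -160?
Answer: 1494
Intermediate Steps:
z = -1280 (z = 8*(-160) = -1280)
a(h, V) = -35 + h (a(h, V) = h - 1*35 = h - 35 = -35 + h)
y(M) = -1280 + M (y(M) = M - 1280 = -1280 + M)
(2784 + y(97)) + a(-72, -70) = (2784 + (-1280 + 97)) + (-35 - 72) = (2784 - 1183) - 107 = 1601 - 107 = 1494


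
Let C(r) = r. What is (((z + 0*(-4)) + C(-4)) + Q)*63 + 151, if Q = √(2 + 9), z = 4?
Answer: 151 + 63*√11 ≈ 359.95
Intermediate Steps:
Q = √11 ≈ 3.3166
(((z + 0*(-4)) + C(-4)) + Q)*63 + 151 = (((4 + 0*(-4)) - 4) + √11)*63 + 151 = (((4 + 0) - 4) + √11)*63 + 151 = ((4 - 4) + √11)*63 + 151 = (0 + √11)*63 + 151 = √11*63 + 151 = 63*√11 + 151 = 151 + 63*√11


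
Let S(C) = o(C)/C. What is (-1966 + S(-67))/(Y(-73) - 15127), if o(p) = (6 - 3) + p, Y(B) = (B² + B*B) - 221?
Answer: 65829/157115 ≈ 0.41899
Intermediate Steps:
Y(B) = -221 + 2*B² (Y(B) = (B² + B²) - 221 = 2*B² - 221 = -221 + 2*B²)
o(p) = 3 + p
S(C) = (3 + C)/C
(-1966 + S(-67))/(Y(-73) - 15127) = (-1966 + (3 - 67)/(-67))/((-221 + 2*(-73)²) - 15127) = (-1966 - 1/67*(-64))/((-221 + 2*5329) - 15127) = (-1966 + 64/67)/((-221 + 10658) - 15127) = -131658/(67*(10437 - 15127)) = -131658/67/(-4690) = -131658/67*(-1/4690) = 65829/157115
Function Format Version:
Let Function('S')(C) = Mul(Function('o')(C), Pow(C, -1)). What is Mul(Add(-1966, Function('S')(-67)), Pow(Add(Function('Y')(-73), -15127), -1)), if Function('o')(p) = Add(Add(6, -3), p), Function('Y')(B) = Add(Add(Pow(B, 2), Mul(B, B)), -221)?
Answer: Rational(65829, 157115) ≈ 0.41899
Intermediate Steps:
Function('Y')(B) = Add(-221, Mul(2, Pow(B, 2))) (Function('Y')(B) = Add(Add(Pow(B, 2), Pow(B, 2)), -221) = Add(Mul(2, Pow(B, 2)), -221) = Add(-221, Mul(2, Pow(B, 2))))
Function('o')(p) = Add(3, p)
Function('S')(C) = Mul(Pow(C, -1), Add(3, C)) (Function('S')(C) = Mul(Add(3, C), Pow(C, -1)) = Mul(Pow(C, -1), Add(3, C)))
Mul(Add(-1966, Function('S')(-67)), Pow(Add(Function('Y')(-73), -15127), -1)) = Mul(Add(-1966, Mul(Pow(-67, -1), Add(3, -67))), Pow(Add(Add(-221, Mul(2, Pow(-73, 2))), -15127), -1)) = Mul(Add(-1966, Mul(Rational(-1, 67), -64)), Pow(Add(Add(-221, Mul(2, 5329)), -15127), -1)) = Mul(Add(-1966, Rational(64, 67)), Pow(Add(Add(-221, 10658), -15127), -1)) = Mul(Rational(-131658, 67), Pow(Add(10437, -15127), -1)) = Mul(Rational(-131658, 67), Pow(-4690, -1)) = Mul(Rational(-131658, 67), Rational(-1, 4690)) = Rational(65829, 157115)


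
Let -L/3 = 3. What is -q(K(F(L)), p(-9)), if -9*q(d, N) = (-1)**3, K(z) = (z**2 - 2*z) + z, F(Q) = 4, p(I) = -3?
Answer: -1/9 ≈ -0.11111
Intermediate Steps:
L = -9 (L = -3*3 = -9)
K(z) = z**2 - z
q(d, N) = 1/9 (q(d, N) = -1/9*(-1)**3 = -1/9*(-1) = 1/9)
-q(K(F(L)), p(-9)) = -1*1/9 = -1/9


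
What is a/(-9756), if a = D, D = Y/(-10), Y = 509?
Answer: 509/97560 ≈ 0.0052173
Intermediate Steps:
D = -509/10 (D = 509/(-10) = 509*(-⅒) = -509/10 ≈ -50.900)
a = -509/10 ≈ -50.900
a/(-9756) = -509/10/(-9756) = -509/10*(-1/9756) = 509/97560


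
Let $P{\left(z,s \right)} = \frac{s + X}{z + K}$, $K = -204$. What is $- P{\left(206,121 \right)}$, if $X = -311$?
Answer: $95$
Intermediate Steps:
$P{\left(z,s \right)} = \frac{-311 + s}{-204 + z}$ ($P{\left(z,s \right)} = \frac{s - 311}{z - 204} = \frac{-311 + s}{-204 + z}$)
$- P{\left(206,121 \right)} = - \frac{-311 + 121}{-204 + 206} = - \frac{-190}{2} = \left(-1\right) \left(-95\right) = 95$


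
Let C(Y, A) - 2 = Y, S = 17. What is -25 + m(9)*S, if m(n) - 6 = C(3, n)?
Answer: 162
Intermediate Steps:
C(Y, A) = 2 + Y
m(n) = 11 (m(n) = 6 + (2 + 3) = 6 + 5 = 11)
-25 + m(9)*S = -25 + 11*17 = -25 + 187 = 162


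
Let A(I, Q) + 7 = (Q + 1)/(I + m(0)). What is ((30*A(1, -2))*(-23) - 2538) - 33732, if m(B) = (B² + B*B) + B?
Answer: -30750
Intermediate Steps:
m(B) = B + 2*B² (m(B) = (B² + B²) + B = 2*B² + B = B + 2*B²)
A(I, Q) = -7 + (1 + Q)/I (A(I, Q) = -7 + (Q + 1)/(I + 0*(1 + 2*0)) = -7 + (1 + Q)/(I + 0*(1 + 0)) = -7 + (1 + Q)/(I + 0*1) = -7 + (1 + Q)/(I + 0) = -7 + (1 + Q)/I)
((30*A(1, -2))*(-23) - 2538) - 33732 = ((30*((1 - 2 - 7*1)/1))*(-23) - 2538) - 33732 = ((30*(1*(1 - 2 - 7)))*(-23) - 2538) - 33732 = ((30*(1*(-8)))*(-23) - 2538) - 33732 = ((30*(-8))*(-23) - 2538) - 33732 = (-240*(-23) - 2538) - 33732 = (5520 - 2538) - 33732 = 2982 - 33732 = -30750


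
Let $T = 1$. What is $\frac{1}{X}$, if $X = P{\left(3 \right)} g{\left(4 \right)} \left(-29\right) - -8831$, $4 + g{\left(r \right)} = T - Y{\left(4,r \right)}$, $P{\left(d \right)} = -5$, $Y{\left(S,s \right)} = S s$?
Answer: $\frac{1}{6076} \approx 0.00016458$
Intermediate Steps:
$g{\left(r \right)} = -3 - 4 r$ ($g{\left(r \right)} = -4 - \left(-1 + 4 r\right) = -3 - 4 r$)
$X = 6076$ ($X = - 5 \left(-3 - 16\right) \left(-29\right) - -8831 = - 5 \left(-3 - 16\right) \left(-29\right) + 8831 = \left(-5\right) \left(-19\right) \left(-29\right) + 8831 = 95 \left(-29\right) + 8831 = -2755 + 8831 = 6076$)
$\frac{1}{X} = \frac{1}{6076}$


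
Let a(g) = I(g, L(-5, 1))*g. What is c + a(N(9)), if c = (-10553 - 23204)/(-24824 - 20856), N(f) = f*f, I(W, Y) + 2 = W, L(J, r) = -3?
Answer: 292340077/45680 ≈ 6399.7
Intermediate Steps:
I(W, Y) = -2 + W
N(f) = f²
a(g) = g*(-2 + g) (a(g) = (-2 + g)*g = g*(-2 + g))
c = 33757/45680 (c = -33757/(-45680) = -33757*(-1/45680) = 33757/45680 ≈ 0.73899)
c + a(N(9)) = 33757/45680 + 9²*(-2 + 9²) = 33757/45680 + 81*(-2 + 81) = 33757/45680 + 81*79 = 33757/45680 + 6399 = 292340077/45680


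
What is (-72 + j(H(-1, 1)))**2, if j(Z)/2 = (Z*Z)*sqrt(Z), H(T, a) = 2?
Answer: 5312 - 1152*sqrt(2) ≈ 3682.8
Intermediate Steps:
j(Z) = 2*Z**(5/2) (j(Z) = 2*((Z*Z)*sqrt(Z)) = 2*(Z**2*sqrt(Z)) = 2*Z**(5/2))
(-72 + j(H(-1, 1)))**2 = (-72 + 2*2**(5/2))**2 = (-72 + 2*(4*sqrt(2)))**2 = (-72 + 8*sqrt(2))**2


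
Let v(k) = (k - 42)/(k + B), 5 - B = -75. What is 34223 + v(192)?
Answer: 4654403/136 ≈ 34224.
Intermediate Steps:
B = 80 (B = 5 - 1*(-75) = 5 + 75 = 80)
v(k) = (-42 + k)/(80 + k) (v(k) = (k - 42)/(k + 80) = (-42 + k)/(80 + k))
34223 + v(192) = 34223 + (-42 + 192)/(80 + 192) = 34223 + 150/272 = 34223 + (1/272)*150 = 34223 + 75/136 = 4654403/136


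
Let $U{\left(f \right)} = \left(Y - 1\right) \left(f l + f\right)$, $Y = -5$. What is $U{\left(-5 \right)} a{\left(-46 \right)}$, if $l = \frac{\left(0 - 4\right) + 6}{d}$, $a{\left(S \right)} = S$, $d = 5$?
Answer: $-1932$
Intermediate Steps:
$l = \frac{2}{5}$ ($l = \frac{\left(0 - 4\right) + 6}{5} = \left(-4 + 6\right) \frac{1}{5} = 2 \cdot \frac{1}{5} = \frac{2}{5} \approx 0.4$)
$U{\left(f \right)} = - \frac{42 f}{5}$ ($U{\left(f \right)} = \left(-5 - 1\right) \left(f \frac{2}{5} + f\right) = - 6 \left(\frac{2 f}{5} + f\right) = - 6 \frac{7 f}{5} = - \frac{42 f}{5}$)
$U{\left(-5 \right)} a{\left(-46 \right)} = \left(- \frac{42}{5}\right) \left(-5\right) \left(-46\right) = 42 \left(-46\right) = -1932$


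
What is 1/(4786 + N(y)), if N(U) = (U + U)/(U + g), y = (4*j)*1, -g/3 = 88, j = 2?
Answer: 16/76575 ≈ 0.00020895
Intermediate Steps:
g = -264 (g = -3*88 = -264)
y = 8 (y = (4*2)*1 = 8*1 = 8)
N(U) = 2*U/(-264 + U) (N(U) = (U + U)/(U - 264) = (2*U)/(-264 + U) = 2*U/(-264 + U))
1/(4786 + N(y)) = 1/(4786 + 2*8/(-264 + 8)) = 1/(4786 + 2*8/(-256)) = 1/(4786 + 2*8*(-1/256)) = 1/(4786 - 1/16) = 1/(76575/16) = 16/76575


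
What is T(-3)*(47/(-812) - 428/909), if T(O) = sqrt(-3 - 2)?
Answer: -390259*I*sqrt(5)/738108 ≈ -1.1823*I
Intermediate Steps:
T(O) = I*sqrt(5) (T(O) = sqrt(-5) = I*sqrt(5))
T(-3)*(47/(-812) - 428/909) = (I*sqrt(5))*(47/(-812) - 428/909) = (I*sqrt(5))*(47*(-1/812) - 428*1/909) = (I*sqrt(5))*(-47/812 - 428/909) = (I*sqrt(5))*(-390259/738108) = -390259*I*sqrt(5)/738108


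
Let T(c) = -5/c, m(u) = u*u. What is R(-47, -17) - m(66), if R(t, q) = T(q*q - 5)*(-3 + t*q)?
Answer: -310271/71 ≈ -4370.0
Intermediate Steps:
m(u) = u**2
R(t, q) = -5*(-3 + q*t)/(-5 + q**2) (R(t, q) = (-5/(q*q - 5))*(-3 + t*q) = (-5/(q**2 - 5))*(-3 + q*t) = (-5/(-5 + q**2))*(-3 + q*t) = -5*(-3 + q*t)/(-5 + q**2))
R(-47, -17) - m(66) = 5*(3 - 1*(-17)*(-47))/(-5 + (-17)**2) - 1*66**2 = 5*(3 - 799)/(-5 + 289) - 1*4356 = 5*(-796)/284 - 4356 = 5*(1/284)*(-796) - 4356 = -995/71 - 4356 = -310271/71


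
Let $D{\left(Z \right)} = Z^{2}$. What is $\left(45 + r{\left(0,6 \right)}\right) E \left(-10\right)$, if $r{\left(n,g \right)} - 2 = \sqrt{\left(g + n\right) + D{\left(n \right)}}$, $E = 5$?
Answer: $-2350 - 50 \sqrt{6} \approx -2472.5$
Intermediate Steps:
$r{\left(n,g \right)} = 2 + \sqrt{g + n + n^{2}}$ ($r{\left(n,g \right)} = 2 + \sqrt{\left(g + n\right) + n^{2}} = 2 + \sqrt{g + n + n^{2}}$)
$\left(45 + r{\left(0,6 \right)}\right) E \left(-10\right) = \left(45 + \left(2 + \sqrt{6 + 0 + 0^{2}}\right)\right) 5 \left(-10\right) = \left(45 + \left(2 + \sqrt{6 + 0 + 0}\right)\right) \left(-50\right) = \left(45 + \left(2 + \sqrt{6}\right)\right) \left(-50\right) = \left(47 + \sqrt{6}\right) \left(-50\right) = -2350 - 50 \sqrt{6}$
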